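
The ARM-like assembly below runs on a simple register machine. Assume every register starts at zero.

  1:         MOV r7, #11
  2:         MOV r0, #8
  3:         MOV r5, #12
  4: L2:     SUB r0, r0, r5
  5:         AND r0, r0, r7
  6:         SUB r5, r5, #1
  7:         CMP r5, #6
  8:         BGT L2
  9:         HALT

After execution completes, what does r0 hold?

after MOV r7, #11: r7=11
after MOV r0, #8: r0=8
after MOV r5, #12: r5=12
after SUB r0, r0, r5: r0=8-12=-4
after AND r0, r0, r7: r0=(-4)&11=8
after SUB r5, r5, #1: r5=12-1=11
CMP r5, #6  (cmp 11,6)
BGT L2: taken
after SUB r0, r0, r5: r0=8-11=-3
after AND r0, r0, r7: r0=(-3)&11=9
after SUB r5, r5, #1: r5=11-1=10
CMP r5, #6  (cmp 10,6)
BGT L2: taken
after SUB r0, r0, r5: r0=9-10=-1
after AND r0, r0, r7: r0=(-1)&11=11
after SUB r5, r5, #1: r5=10-1=9
CMP r5, #6  (cmp 9,6)
BGT L2: taken
after SUB r0, r0, r5: r0=11-9=2
after AND r0, r0, r7: r0=2&11=2
after SUB r5, r5, #1: r5=9-1=8
CMP r5, #6  (cmp 8,6)
BGT L2: taken
after SUB r0, r0, r5: r0=2-8=-6
after AND r0, r0, r7: r0=(-6)&11=10
after SUB r5, r5, #1: r5=8-1=7
CMP r5, #6  (cmp 7,6)
BGT L2: taken
after SUB r0, r0, r5: r0=10-7=3
after AND r0, r0, r7: r0=3&11=3
after SUB r5, r5, #1: r5=7-1=6
CMP r5, #6  (cmp 6,6)
BGT L2: not taken
halt.

3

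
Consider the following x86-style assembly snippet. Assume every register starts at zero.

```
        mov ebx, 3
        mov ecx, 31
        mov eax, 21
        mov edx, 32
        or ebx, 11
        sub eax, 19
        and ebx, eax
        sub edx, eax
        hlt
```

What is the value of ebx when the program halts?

2

after mov ebx, 3: ebx=3
after mov ecx, 31: ecx=31
after mov eax, 21: eax=21
after mov edx, 32: edx=32
after or ebx, 11: ebx=3|11=11
after sub eax, 19: eax=21-19=2
after and ebx, eax: ebx=11&2=2
after sub edx, eax: edx=32-2=30
halt.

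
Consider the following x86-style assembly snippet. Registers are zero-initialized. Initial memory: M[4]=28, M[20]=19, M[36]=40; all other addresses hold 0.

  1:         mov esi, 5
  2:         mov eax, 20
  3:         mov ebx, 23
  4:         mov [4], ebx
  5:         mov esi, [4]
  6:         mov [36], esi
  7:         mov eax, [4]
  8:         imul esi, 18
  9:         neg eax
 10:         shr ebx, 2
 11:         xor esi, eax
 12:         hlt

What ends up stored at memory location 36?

23

after mov esi, 5: esi=5
after mov eax, 20: eax=20
after mov ebx, 23: ebx=23
mov [4], ebx → M[4]=23
after mov esi, [4]: esi=M[4]=23
mov [36], esi → M[36]=23
after mov eax, [4]: eax=M[4]=23
after imul esi, 18: esi=23*18=414
after neg eax: eax=-(23)=-23
after shr ebx, 2: ebx=23>>2=5
after xor esi, eax: esi=414^(-23)=-393
halt.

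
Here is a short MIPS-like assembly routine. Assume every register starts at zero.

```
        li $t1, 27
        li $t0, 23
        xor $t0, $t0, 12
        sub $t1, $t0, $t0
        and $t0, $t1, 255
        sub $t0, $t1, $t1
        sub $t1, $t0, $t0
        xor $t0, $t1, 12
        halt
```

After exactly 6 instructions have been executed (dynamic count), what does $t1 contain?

li $t1, 27 → $t1=27
li $t0, 23 → $t0=23
xor $t0, $t0, 12 → $t0=23^12=27
sub $t1, $t0, $t0 → $t1=27-27=0
and $t0, $t1, 255 → $t0=0&255=0
sub $t0, $t1, $t1 → $t0=0-0=0
After step 6: $t1 = 0.

0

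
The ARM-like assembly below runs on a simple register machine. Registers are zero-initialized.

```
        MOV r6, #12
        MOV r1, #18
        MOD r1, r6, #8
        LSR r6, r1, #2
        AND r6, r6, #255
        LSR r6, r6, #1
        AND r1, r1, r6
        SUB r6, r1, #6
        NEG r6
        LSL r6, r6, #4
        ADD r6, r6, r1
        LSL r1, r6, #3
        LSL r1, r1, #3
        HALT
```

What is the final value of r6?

MOV r6, #12 → r6=12
MOV r1, #18 → r1=18
MOD r1, r6, #8 → r1=12%8=4
LSR r6, r1, #2 → r6=4>>2=1
AND r6, r6, #255 → r6=1&255=1
LSR r6, r6, #1 → r6=1>>1=0
AND r1, r1, r6 → r1=4&0=0
SUB r6, r1, #6 → r6=0-6=-6
NEG r6 → r6=-(-6)=6
LSL r6, r6, #4 → r6=6<<4=96
ADD r6, r6, r1 → r6=96+0=96
LSL r1, r6, #3 → r1=96<<3=768
LSL r1, r1, #3 → r1=768<<3=6144
halt.

96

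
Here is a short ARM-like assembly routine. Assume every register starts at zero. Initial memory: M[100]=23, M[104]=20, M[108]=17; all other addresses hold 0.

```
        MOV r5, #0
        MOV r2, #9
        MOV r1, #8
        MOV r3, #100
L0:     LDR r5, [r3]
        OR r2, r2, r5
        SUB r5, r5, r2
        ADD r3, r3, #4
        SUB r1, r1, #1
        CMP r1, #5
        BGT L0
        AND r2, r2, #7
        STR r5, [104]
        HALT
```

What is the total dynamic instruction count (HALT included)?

28

r5=0
r2=9
r1=8
r3=100
r5=M[100]=23
r2=9|23=31
r5=23-31=-8
r3=100+4=104
r1=8-1=7
CMP r1, #5  (cmp 7,5)
BGT L0: taken
r5=M[104]=20
r2=31|20=31
r5=20-31=-11
r3=104+4=108
r1=7-1=6
CMP r1, #5  (cmp 6,5)
BGT L0: taken
r5=M[108]=17
r2=31|17=31
r5=17-31=-14
r3=108+4=112
r1=6-1=5
CMP r1, #5  (cmp 5,5)
BGT L0: not taken
r2=31&7=7
STR r5, [104] → M[104]=-14
halt.
Total executed instructions: 28.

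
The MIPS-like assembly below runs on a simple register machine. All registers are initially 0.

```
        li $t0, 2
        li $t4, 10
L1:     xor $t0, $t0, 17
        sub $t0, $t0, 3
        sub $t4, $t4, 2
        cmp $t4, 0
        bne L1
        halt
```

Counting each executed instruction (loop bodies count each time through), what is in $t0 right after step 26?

li $t0, 2 → $t0=2
li $t4, 10 → $t4=10
xor $t0, $t0, 17 → $t0=2^17=19
sub $t0, $t0, 3 → $t0=19-3=16
sub $t4, $t4, 2 → $t4=10-2=8
cmp $t4, 0  (cmp 8,0)
bne L1: taken
xor $t0, $t0, 17 → $t0=16^17=1
sub $t0, $t0, 3 → $t0=1-3=-2
sub $t4, $t4, 2 → $t4=8-2=6
cmp $t4, 0  (cmp 6,0)
bne L1: taken
xor $t0, $t0, 17 → $t0=(-2)^17=-17
sub $t0, $t0, 3 → $t0=(-17)-3=-20
sub $t4, $t4, 2 → $t4=6-2=4
cmp $t4, 0  (cmp 4,0)
bne L1: taken
xor $t0, $t0, 17 → $t0=(-20)^17=-3
sub $t0, $t0, 3 → $t0=(-3)-3=-6
sub $t4, $t4, 2 → $t4=4-2=2
cmp $t4, 0  (cmp 2,0)
bne L1: taken
xor $t0, $t0, 17 → $t0=(-6)^17=-21
sub $t0, $t0, 3 → $t0=(-21)-3=-24
sub $t4, $t4, 2 → $t4=2-2=0
cmp $t4, 0  (cmp 0,0)
After step 26: $t0 = -24.

-24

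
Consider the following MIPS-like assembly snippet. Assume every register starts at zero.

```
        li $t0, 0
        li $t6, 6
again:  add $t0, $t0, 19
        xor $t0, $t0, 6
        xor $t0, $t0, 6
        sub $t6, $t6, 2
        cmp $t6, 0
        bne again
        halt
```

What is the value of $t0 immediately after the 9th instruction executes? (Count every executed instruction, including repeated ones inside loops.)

38

$t0=0
$t6=6
$t0=0+19=19
$t0=19^6=21
$t0=21^6=19
$t6=6-2=4
cmp $t6, 0  (cmp 4,0)
bne again: taken
$t0=19+19=38
After step 9: $t0 = 38.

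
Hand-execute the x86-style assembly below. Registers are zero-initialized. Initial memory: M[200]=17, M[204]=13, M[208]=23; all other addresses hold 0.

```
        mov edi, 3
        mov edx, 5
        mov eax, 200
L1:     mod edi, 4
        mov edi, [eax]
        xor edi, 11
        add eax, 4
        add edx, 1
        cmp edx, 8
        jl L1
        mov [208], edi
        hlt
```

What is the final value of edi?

28

edi=3
edx=5
eax=200
edi=3%4=3
edi=M[200]=17
edi=17^11=26
eax=200+4=204
edx=5+1=6
cmp edx, 8  (cmp 6,8)
jl L1: taken
edi=26%4=2
edi=M[204]=13
edi=13^11=6
eax=204+4=208
edx=6+1=7
cmp edx, 8  (cmp 7,8)
jl L1: taken
edi=6%4=2
edi=M[208]=23
edi=23^11=28
eax=208+4=212
edx=7+1=8
cmp edx, 8  (cmp 8,8)
jl L1: not taken
mov [208], edi → M[208]=28
halt.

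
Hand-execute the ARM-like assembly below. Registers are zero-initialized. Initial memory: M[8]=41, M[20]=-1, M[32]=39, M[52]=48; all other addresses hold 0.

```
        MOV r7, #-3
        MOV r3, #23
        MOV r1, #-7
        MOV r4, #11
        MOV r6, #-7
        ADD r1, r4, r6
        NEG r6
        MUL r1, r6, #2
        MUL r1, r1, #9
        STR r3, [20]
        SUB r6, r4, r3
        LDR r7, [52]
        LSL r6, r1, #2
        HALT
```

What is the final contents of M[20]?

23

MOV r7, #-3 → r7=-3
MOV r3, #23 → r3=23
MOV r1, #-7 → r1=-7
MOV r4, #11 → r4=11
MOV r6, #-7 → r6=-7
ADD r1, r4, r6 → r1=11+(-7)=4
NEG r6 → r6=-(-7)=7
MUL r1, r6, #2 → r1=7*2=14
MUL r1, r1, #9 → r1=14*9=126
STR r3, [20] → M[20]=23
SUB r6, r4, r3 → r6=11-23=-12
LDR r7, [52] → r7=M[52]=48
LSL r6, r1, #2 → r6=126<<2=504
halt.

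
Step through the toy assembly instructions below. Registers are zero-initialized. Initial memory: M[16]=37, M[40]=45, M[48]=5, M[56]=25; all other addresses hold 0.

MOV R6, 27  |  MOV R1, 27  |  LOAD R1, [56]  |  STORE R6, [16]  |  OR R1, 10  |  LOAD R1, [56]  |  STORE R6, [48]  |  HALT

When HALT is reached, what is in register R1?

25

MOV R6, 27 → R6=27
MOV R1, 27 → R1=27
LOAD R1, [56] → R1=M[56]=25
STORE R6, [16] → M[16]=27
OR R1, 10 → R1=25|10=27
LOAD R1, [56] → R1=M[56]=25
STORE R6, [48] → M[48]=27
halt.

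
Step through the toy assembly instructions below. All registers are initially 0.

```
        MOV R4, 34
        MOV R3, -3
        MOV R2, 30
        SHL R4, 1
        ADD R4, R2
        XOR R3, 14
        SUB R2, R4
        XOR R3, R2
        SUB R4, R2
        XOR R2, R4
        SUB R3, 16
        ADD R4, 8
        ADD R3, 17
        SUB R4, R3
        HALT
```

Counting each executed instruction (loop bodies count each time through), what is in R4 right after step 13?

174

MOV R4, 34 → R4=34
MOV R3, -3 → R3=-3
MOV R2, 30 → R2=30
SHL R4, 1 → R4=34<<1=68
ADD R4, R2 → R4=68+30=98
XOR R3, 14 → R3=(-3)^14=-13
SUB R2, R4 → R2=30-98=-68
XOR R3, R2 → R3=(-13)^(-68)=79
SUB R4, R2 → R4=98-(-68)=166
XOR R2, R4 → R2=(-68)^166=-230
SUB R3, 16 → R3=79-16=63
ADD R4, 8 → R4=166+8=174
ADD R3, 17 → R3=63+17=80
After step 13: R4 = 174.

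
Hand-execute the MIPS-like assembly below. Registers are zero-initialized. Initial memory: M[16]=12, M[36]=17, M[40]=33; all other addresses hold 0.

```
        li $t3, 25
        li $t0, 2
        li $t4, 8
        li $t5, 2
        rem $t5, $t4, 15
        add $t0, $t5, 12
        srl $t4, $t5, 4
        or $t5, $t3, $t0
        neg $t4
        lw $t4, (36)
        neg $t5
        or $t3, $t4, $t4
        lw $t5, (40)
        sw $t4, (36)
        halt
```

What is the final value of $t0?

20

li $t3, 25 → $t3=25
li $t0, 2 → $t0=2
li $t4, 8 → $t4=8
li $t5, 2 → $t5=2
rem $t5, $t4, 15 → $t5=8%15=8
add $t0, $t5, 12 → $t0=8+12=20
srl $t4, $t5, 4 → $t4=8>>4=0
or $t5, $t3, $t0 → $t5=25|20=29
neg $t4 → $t4=-(0)=0
lw $t4, (36) → $t4=M[36]=17
neg $t5 → $t5=-(29)=-29
or $t3, $t4, $t4 → $t3=17|17=17
lw $t5, (40) → $t5=M[40]=33
sw $t4, (36) → M[36]=17
halt.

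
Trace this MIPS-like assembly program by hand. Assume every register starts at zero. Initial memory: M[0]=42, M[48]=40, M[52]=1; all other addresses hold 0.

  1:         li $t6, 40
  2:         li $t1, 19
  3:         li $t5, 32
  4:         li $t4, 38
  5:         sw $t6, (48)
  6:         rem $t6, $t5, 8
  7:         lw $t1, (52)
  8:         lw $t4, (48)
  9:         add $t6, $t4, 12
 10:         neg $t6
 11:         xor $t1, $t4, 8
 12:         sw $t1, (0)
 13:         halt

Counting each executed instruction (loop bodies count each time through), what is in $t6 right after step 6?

0

$t6=40
$t1=19
$t5=32
$t4=38
sw $t6, (48) → M[48]=40
$t6=32%8=0
After step 6: $t6 = 0.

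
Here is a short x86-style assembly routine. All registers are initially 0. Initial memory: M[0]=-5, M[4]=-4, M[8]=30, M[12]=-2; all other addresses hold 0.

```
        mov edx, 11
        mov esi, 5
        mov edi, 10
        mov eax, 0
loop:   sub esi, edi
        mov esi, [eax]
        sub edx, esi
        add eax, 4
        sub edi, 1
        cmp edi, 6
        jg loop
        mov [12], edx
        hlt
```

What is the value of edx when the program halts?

-8

mov edx, 11 → edx=11
mov esi, 5 → esi=5
mov edi, 10 → edi=10
mov eax, 0 → eax=0
sub esi, edi → esi=5-10=-5
mov esi, [eax] → esi=M[0]=-5
sub edx, esi → edx=11-(-5)=16
add eax, 4 → eax=0+4=4
sub edi, 1 → edi=10-1=9
cmp edi, 6  (cmp 9,6)
jg loop: taken
sub esi, edi → esi=(-5)-9=-14
mov esi, [eax] → esi=M[4]=-4
sub edx, esi → edx=16-(-4)=20
add eax, 4 → eax=4+4=8
sub edi, 1 → edi=9-1=8
cmp edi, 6  (cmp 8,6)
jg loop: taken
sub esi, edi → esi=(-4)-8=-12
mov esi, [eax] → esi=M[8]=30
sub edx, esi → edx=20-30=-10
add eax, 4 → eax=8+4=12
sub edi, 1 → edi=8-1=7
cmp edi, 6  (cmp 7,6)
jg loop: taken
sub esi, edi → esi=30-7=23
mov esi, [eax] → esi=M[12]=-2
sub edx, esi → edx=(-10)-(-2)=-8
add eax, 4 → eax=12+4=16
sub edi, 1 → edi=7-1=6
cmp edi, 6  (cmp 6,6)
jg loop: not taken
mov [12], edx → M[12]=-8
halt.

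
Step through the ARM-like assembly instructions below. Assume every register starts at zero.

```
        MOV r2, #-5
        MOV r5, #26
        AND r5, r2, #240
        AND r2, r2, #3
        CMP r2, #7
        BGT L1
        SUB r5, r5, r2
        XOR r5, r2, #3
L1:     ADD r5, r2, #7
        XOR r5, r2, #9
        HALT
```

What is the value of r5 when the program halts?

10

after MOV r2, #-5: r2=-5
after MOV r5, #26: r5=26
after AND r5, r2, #240: r5=(-5)&240=240
after AND r2, r2, #3: r2=(-5)&3=3
CMP r2, #7  (cmp 3,7)
BGT L1: not taken
after SUB r5, r5, r2: r5=240-3=237
after XOR r5, r2, #3: r5=3^3=0
after ADD r5, r2, #7: r5=3+7=10
after XOR r5, r2, #9: r5=3^9=10
halt.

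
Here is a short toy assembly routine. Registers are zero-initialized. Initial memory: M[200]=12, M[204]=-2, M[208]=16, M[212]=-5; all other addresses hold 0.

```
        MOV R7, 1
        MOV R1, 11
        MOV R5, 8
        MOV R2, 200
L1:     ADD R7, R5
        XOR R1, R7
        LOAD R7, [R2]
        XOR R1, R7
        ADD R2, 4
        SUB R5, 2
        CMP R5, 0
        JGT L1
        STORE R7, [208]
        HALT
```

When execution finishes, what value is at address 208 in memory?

after MOV R7, 1: R7=1
after MOV R1, 11: R1=11
after MOV R5, 8: R5=8
after MOV R2, 200: R2=200
after ADD R7, R5: R7=1+8=9
after XOR R1, R7: R1=11^9=2
after LOAD R7, [R2]: R7=M[200]=12
after XOR R1, R7: R1=2^12=14
after ADD R2, 4: R2=200+4=204
after SUB R5, 2: R5=8-2=6
CMP R5, 0  (cmp 6,0)
JGT L1: taken
after ADD R7, R5: R7=12+6=18
after XOR R1, R7: R1=14^18=28
after LOAD R7, [R2]: R7=M[204]=-2
after XOR R1, R7: R1=28^(-2)=-30
after ADD R2, 4: R2=204+4=208
after SUB R5, 2: R5=6-2=4
CMP R5, 0  (cmp 4,0)
JGT L1: taken
after ADD R7, R5: R7=(-2)+4=2
after XOR R1, R7: R1=(-30)^2=-32
after LOAD R7, [R2]: R7=M[208]=16
after XOR R1, R7: R1=(-32)^16=-16
after ADD R2, 4: R2=208+4=212
after SUB R5, 2: R5=4-2=2
CMP R5, 0  (cmp 2,0)
JGT L1: taken
after ADD R7, R5: R7=16+2=18
after XOR R1, R7: R1=(-16)^18=-30
after LOAD R7, [R2]: R7=M[212]=-5
after XOR R1, R7: R1=(-30)^(-5)=25
after ADD R2, 4: R2=212+4=216
after SUB R5, 2: R5=2-2=0
CMP R5, 0  (cmp 0,0)
JGT L1: not taken
STORE R7, [208] → M[208]=-5
halt.

-5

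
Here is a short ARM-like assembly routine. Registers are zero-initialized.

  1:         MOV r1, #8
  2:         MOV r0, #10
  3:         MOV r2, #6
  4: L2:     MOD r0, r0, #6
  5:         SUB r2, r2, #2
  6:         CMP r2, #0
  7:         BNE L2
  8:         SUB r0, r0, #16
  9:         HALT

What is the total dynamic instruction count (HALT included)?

r1=8
r0=10
r2=6
r0=10%6=4
r2=6-2=4
CMP r2, #0  (cmp 4,0)
BNE L2: taken
r0=4%6=4
r2=4-2=2
CMP r2, #0  (cmp 2,0)
BNE L2: taken
r0=4%6=4
r2=2-2=0
CMP r2, #0  (cmp 0,0)
BNE L2: not taken
r0=4-16=-12
halt.
Total executed instructions: 17.

17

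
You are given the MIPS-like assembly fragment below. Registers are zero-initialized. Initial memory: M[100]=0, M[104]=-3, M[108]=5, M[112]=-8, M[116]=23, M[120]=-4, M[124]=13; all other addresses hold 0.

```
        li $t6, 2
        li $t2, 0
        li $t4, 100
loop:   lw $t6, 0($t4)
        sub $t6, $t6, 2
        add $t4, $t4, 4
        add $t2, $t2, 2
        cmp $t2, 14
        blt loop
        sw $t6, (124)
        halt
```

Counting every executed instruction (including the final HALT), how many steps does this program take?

$t6=2
$t2=0
$t4=100
$t6=M[100]=0
$t6=0-2=-2
$t4=100+4=104
$t2=0+2=2
cmp $t2, 14  (cmp 2,14)
blt loop: taken
$t6=M[104]=-3
$t6=(-3)-2=-5
$t4=104+4=108
$t2=2+2=4
cmp $t2, 14  (cmp 4,14)
blt loop: taken
$t6=M[108]=5
$t6=5-2=3
$t4=108+4=112
$t2=4+2=6
cmp $t2, 14  (cmp 6,14)
blt loop: taken
$t6=M[112]=-8
$t6=(-8)-2=-10
$t4=112+4=116
$t2=6+2=8
cmp $t2, 14  (cmp 8,14)
blt loop: taken
$t6=M[116]=23
$t6=23-2=21
$t4=116+4=120
$t2=8+2=10
cmp $t2, 14  (cmp 10,14)
blt loop: taken
$t6=M[120]=-4
$t6=(-4)-2=-6
$t4=120+4=124
$t2=10+2=12
cmp $t2, 14  (cmp 12,14)
blt loop: taken
$t6=M[124]=13
$t6=13-2=11
$t4=124+4=128
$t2=12+2=14
cmp $t2, 14  (cmp 14,14)
blt loop: not taken
sw $t6, (124) → M[124]=11
halt.
Total executed instructions: 47.

47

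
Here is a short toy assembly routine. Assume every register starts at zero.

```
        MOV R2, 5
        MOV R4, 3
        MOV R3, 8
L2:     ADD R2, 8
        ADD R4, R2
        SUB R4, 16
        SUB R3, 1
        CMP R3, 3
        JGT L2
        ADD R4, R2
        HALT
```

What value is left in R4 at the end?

R2=5
R4=3
R3=8
R2=5+8=13
R4=3+13=16
R4=16-16=0
R3=8-1=7
CMP R3, 3  (cmp 7,3)
JGT L2: taken
R2=13+8=21
R4=0+21=21
R4=21-16=5
R3=7-1=6
CMP R3, 3  (cmp 6,3)
JGT L2: taken
R2=21+8=29
R4=5+29=34
R4=34-16=18
R3=6-1=5
CMP R3, 3  (cmp 5,3)
JGT L2: taken
R2=29+8=37
R4=18+37=55
R4=55-16=39
R3=5-1=4
CMP R3, 3  (cmp 4,3)
JGT L2: taken
R2=37+8=45
R4=39+45=84
R4=84-16=68
R3=4-1=3
CMP R3, 3  (cmp 3,3)
JGT L2: not taken
R4=68+45=113
halt.

113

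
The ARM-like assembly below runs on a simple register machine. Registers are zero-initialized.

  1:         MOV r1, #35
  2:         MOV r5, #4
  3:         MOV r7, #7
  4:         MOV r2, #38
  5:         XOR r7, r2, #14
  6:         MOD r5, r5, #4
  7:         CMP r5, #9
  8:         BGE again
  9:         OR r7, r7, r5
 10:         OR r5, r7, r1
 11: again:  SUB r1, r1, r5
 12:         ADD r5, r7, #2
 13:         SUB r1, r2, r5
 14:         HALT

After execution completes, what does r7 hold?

40

MOV r1, #35 → r1=35
MOV r5, #4 → r5=4
MOV r7, #7 → r7=7
MOV r2, #38 → r2=38
XOR r7, r2, #14 → r7=38^14=40
MOD r5, r5, #4 → r5=4%4=0
CMP r5, #9  (cmp 0,9)
BGE again: not taken
OR r7, r7, r5 → r7=40|0=40
OR r5, r7, r1 → r5=40|35=43
SUB r1, r1, r5 → r1=35-43=-8
ADD r5, r7, #2 → r5=40+2=42
SUB r1, r2, r5 → r1=38-42=-4
halt.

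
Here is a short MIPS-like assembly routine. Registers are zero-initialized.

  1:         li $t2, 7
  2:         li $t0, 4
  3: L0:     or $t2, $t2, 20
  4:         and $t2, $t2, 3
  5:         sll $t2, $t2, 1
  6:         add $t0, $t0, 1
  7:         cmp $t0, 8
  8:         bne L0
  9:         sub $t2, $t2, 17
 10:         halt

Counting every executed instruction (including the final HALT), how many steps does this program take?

$t2=7
$t0=4
$t2=7|20=23
$t2=23&3=3
$t2=3<<1=6
$t0=4+1=5
cmp $t0, 8  (cmp 5,8)
bne L0: taken
$t2=6|20=22
$t2=22&3=2
$t2=2<<1=4
$t0=5+1=6
cmp $t0, 8  (cmp 6,8)
bne L0: taken
$t2=4|20=20
$t2=20&3=0
$t2=0<<1=0
$t0=6+1=7
cmp $t0, 8  (cmp 7,8)
bne L0: taken
$t2=0|20=20
$t2=20&3=0
$t2=0<<1=0
$t0=7+1=8
cmp $t0, 8  (cmp 8,8)
bne L0: not taken
$t2=0-17=-17
halt.
Total executed instructions: 28.

28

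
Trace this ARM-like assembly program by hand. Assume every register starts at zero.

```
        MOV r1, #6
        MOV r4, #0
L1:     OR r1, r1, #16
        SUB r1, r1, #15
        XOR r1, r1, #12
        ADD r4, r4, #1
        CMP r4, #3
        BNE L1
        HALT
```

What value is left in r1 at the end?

13

MOV r1, #6 → r1=6
MOV r4, #0 → r4=0
OR r1, r1, #16 → r1=6|16=22
SUB r1, r1, #15 → r1=22-15=7
XOR r1, r1, #12 → r1=7^12=11
ADD r4, r4, #1 → r4=0+1=1
CMP r4, #3  (cmp 1,3)
BNE L1: taken
OR r1, r1, #16 → r1=11|16=27
SUB r1, r1, #15 → r1=27-15=12
XOR r1, r1, #12 → r1=12^12=0
ADD r4, r4, #1 → r4=1+1=2
CMP r4, #3  (cmp 2,3)
BNE L1: taken
OR r1, r1, #16 → r1=0|16=16
SUB r1, r1, #15 → r1=16-15=1
XOR r1, r1, #12 → r1=1^12=13
ADD r4, r4, #1 → r4=2+1=3
CMP r4, #3  (cmp 3,3)
BNE L1: not taken
halt.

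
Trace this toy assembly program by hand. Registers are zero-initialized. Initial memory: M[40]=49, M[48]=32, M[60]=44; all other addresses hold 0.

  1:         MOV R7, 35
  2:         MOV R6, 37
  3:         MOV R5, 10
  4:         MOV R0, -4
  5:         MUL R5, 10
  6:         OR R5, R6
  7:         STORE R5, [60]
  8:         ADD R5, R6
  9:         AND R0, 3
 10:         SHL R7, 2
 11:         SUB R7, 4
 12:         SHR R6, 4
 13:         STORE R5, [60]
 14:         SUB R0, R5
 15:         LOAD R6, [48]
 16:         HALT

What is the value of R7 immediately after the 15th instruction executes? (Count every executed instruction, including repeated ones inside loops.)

after MOV R7, 35: R7=35
after MOV R6, 37: R6=37
after MOV R5, 10: R5=10
after MOV R0, -4: R0=-4
after MUL R5, 10: R5=10*10=100
after OR R5, R6: R5=100|37=101
STORE R5, [60] → M[60]=101
after ADD R5, R6: R5=101+37=138
after AND R0, 3: R0=(-4)&3=0
after SHL R7, 2: R7=35<<2=140
after SUB R7, 4: R7=140-4=136
after SHR R6, 4: R6=37>>4=2
STORE R5, [60] → M[60]=138
after SUB R0, R5: R0=0-138=-138
after LOAD R6, [48]: R6=M[48]=32
After step 15: R7 = 136.

136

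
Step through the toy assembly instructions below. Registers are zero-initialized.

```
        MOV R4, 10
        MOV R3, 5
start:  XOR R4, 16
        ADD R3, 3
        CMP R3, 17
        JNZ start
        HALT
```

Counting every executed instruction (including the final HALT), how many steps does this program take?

19

MOV R4, 10 → R4=10
MOV R3, 5 → R3=5
XOR R4, 16 → R4=10^16=26
ADD R3, 3 → R3=5+3=8
CMP R3, 17  (cmp 8,17)
JNZ start: taken
XOR R4, 16 → R4=26^16=10
ADD R3, 3 → R3=8+3=11
CMP R3, 17  (cmp 11,17)
JNZ start: taken
XOR R4, 16 → R4=10^16=26
ADD R3, 3 → R3=11+3=14
CMP R3, 17  (cmp 14,17)
JNZ start: taken
XOR R4, 16 → R4=26^16=10
ADD R3, 3 → R3=14+3=17
CMP R3, 17  (cmp 17,17)
JNZ start: not taken
halt.
Total executed instructions: 19.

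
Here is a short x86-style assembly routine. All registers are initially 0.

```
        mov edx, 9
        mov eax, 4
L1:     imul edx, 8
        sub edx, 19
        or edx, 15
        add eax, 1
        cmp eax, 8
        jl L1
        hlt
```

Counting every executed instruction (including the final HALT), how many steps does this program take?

27

after mov edx, 9: edx=9
after mov eax, 4: eax=4
after imul edx, 8: edx=9*8=72
after sub edx, 19: edx=72-19=53
after or edx, 15: edx=53|15=63
after add eax, 1: eax=4+1=5
cmp eax, 8  (cmp 5,8)
jl L1: taken
after imul edx, 8: edx=63*8=504
after sub edx, 19: edx=504-19=485
after or edx, 15: edx=485|15=495
after add eax, 1: eax=5+1=6
cmp eax, 8  (cmp 6,8)
jl L1: taken
after imul edx, 8: edx=495*8=3960
after sub edx, 19: edx=3960-19=3941
after or edx, 15: edx=3941|15=3951
after add eax, 1: eax=6+1=7
cmp eax, 8  (cmp 7,8)
jl L1: taken
after imul edx, 8: edx=3951*8=31608
after sub edx, 19: edx=31608-19=31589
after or edx, 15: edx=31589|15=31599
after add eax, 1: eax=7+1=8
cmp eax, 8  (cmp 8,8)
jl L1: not taken
halt.
Total executed instructions: 27.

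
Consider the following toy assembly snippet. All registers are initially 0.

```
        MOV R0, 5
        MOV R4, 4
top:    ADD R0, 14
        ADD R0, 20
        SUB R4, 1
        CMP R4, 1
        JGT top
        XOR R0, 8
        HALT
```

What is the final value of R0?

R0=5
R4=4
R0=5+14=19
R0=19+20=39
R4=4-1=3
CMP R4, 1  (cmp 3,1)
JGT top: taken
R0=39+14=53
R0=53+20=73
R4=3-1=2
CMP R4, 1  (cmp 2,1)
JGT top: taken
R0=73+14=87
R0=87+20=107
R4=2-1=1
CMP R4, 1  (cmp 1,1)
JGT top: not taken
R0=107^8=99
halt.

99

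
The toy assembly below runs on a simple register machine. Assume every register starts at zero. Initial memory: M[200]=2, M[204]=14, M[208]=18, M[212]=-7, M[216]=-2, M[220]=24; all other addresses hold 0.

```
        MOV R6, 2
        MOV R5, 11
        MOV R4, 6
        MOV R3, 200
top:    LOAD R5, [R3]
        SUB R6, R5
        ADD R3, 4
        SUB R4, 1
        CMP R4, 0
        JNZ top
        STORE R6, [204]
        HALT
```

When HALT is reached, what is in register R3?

224

MOV R6, 2 → R6=2
MOV R5, 11 → R5=11
MOV R4, 6 → R4=6
MOV R3, 200 → R3=200
LOAD R5, [R3] → R5=M[200]=2
SUB R6, R5 → R6=2-2=0
ADD R3, 4 → R3=200+4=204
SUB R4, 1 → R4=6-1=5
CMP R4, 0  (cmp 5,0)
JNZ top: taken
LOAD R5, [R3] → R5=M[204]=14
SUB R6, R5 → R6=0-14=-14
ADD R3, 4 → R3=204+4=208
SUB R4, 1 → R4=5-1=4
CMP R4, 0  (cmp 4,0)
JNZ top: taken
LOAD R5, [R3] → R5=M[208]=18
SUB R6, R5 → R6=(-14)-18=-32
ADD R3, 4 → R3=208+4=212
SUB R4, 1 → R4=4-1=3
CMP R4, 0  (cmp 3,0)
JNZ top: taken
LOAD R5, [R3] → R5=M[212]=-7
SUB R6, R5 → R6=(-32)-(-7)=-25
ADD R3, 4 → R3=212+4=216
SUB R4, 1 → R4=3-1=2
CMP R4, 0  (cmp 2,0)
JNZ top: taken
LOAD R5, [R3] → R5=M[216]=-2
SUB R6, R5 → R6=(-25)-(-2)=-23
ADD R3, 4 → R3=216+4=220
SUB R4, 1 → R4=2-1=1
CMP R4, 0  (cmp 1,0)
JNZ top: taken
LOAD R5, [R3] → R5=M[220]=24
SUB R6, R5 → R6=(-23)-24=-47
ADD R3, 4 → R3=220+4=224
SUB R4, 1 → R4=1-1=0
CMP R4, 0  (cmp 0,0)
JNZ top: not taken
STORE R6, [204] → M[204]=-47
halt.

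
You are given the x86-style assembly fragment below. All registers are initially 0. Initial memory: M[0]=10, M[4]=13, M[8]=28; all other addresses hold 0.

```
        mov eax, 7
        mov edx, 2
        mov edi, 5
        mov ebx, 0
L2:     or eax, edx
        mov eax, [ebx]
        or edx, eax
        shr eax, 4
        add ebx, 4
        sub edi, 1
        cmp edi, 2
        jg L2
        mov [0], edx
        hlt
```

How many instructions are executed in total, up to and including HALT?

30

after mov eax, 7: eax=7
after mov edx, 2: edx=2
after mov edi, 5: edi=5
after mov ebx, 0: ebx=0
after or eax, edx: eax=7|2=7
after mov eax, [ebx]: eax=M[0]=10
after or edx, eax: edx=2|10=10
after shr eax, 4: eax=10>>4=0
after add ebx, 4: ebx=0+4=4
after sub edi, 1: edi=5-1=4
cmp edi, 2  (cmp 4,2)
jg L2: taken
after or eax, edx: eax=0|10=10
after mov eax, [ebx]: eax=M[4]=13
after or edx, eax: edx=10|13=15
after shr eax, 4: eax=13>>4=0
after add ebx, 4: ebx=4+4=8
after sub edi, 1: edi=4-1=3
cmp edi, 2  (cmp 3,2)
jg L2: taken
after or eax, edx: eax=0|15=15
after mov eax, [ebx]: eax=M[8]=28
after or edx, eax: edx=15|28=31
after shr eax, 4: eax=28>>4=1
after add ebx, 4: ebx=8+4=12
after sub edi, 1: edi=3-1=2
cmp edi, 2  (cmp 2,2)
jg L2: not taken
mov [0], edx → M[0]=31
halt.
Total executed instructions: 30.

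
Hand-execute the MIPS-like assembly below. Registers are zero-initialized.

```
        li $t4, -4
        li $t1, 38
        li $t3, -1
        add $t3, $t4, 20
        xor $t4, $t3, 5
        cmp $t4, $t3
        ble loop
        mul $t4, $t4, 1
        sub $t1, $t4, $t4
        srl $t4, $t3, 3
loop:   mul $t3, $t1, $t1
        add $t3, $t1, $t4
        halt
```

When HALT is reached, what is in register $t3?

2

li $t4, -4 → $t4=-4
li $t1, 38 → $t1=38
li $t3, -1 → $t3=-1
add $t3, $t4, 20 → $t3=(-4)+20=16
xor $t4, $t3, 5 → $t4=16^5=21
cmp $t4, $t3  (cmp 21,16)
ble loop: not taken
mul $t4, $t4, 1 → $t4=21*1=21
sub $t1, $t4, $t4 → $t1=21-21=0
srl $t4, $t3, 3 → $t4=16>>3=2
mul $t3, $t1, $t1 → $t3=0*0=0
add $t3, $t1, $t4 → $t3=0+2=2
halt.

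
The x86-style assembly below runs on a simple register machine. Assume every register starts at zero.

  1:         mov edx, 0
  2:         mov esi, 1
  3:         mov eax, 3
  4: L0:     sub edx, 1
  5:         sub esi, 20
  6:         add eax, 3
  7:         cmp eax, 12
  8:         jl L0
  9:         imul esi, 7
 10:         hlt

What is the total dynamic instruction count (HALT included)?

20

mov edx, 0 → edx=0
mov esi, 1 → esi=1
mov eax, 3 → eax=3
sub edx, 1 → edx=0-1=-1
sub esi, 20 → esi=1-20=-19
add eax, 3 → eax=3+3=6
cmp eax, 12  (cmp 6,12)
jl L0: taken
sub edx, 1 → edx=(-1)-1=-2
sub esi, 20 → esi=(-19)-20=-39
add eax, 3 → eax=6+3=9
cmp eax, 12  (cmp 9,12)
jl L0: taken
sub edx, 1 → edx=(-2)-1=-3
sub esi, 20 → esi=(-39)-20=-59
add eax, 3 → eax=9+3=12
cmp eax, 12  (cmp 12,12)
jl L0: not taken
imul esi, 7 → esi=(-59)*7=-413
halt.
Total executed instructions: 20.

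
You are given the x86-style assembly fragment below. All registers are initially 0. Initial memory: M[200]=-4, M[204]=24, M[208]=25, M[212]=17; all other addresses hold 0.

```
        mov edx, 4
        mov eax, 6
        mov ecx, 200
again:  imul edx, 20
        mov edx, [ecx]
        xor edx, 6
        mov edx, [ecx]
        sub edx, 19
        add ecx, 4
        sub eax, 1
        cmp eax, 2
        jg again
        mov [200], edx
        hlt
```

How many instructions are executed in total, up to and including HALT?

41

edx=4
eax=6
ecx=200
edx=4*20=80
edx=M[200]=-4
edx=(-4)^6=-6
edx=M[200]=-4
edx=(-4)-19=-23
ecx=200+4=204
eax=6-1=5
cmp eax, 2  (cmp 5,2)
jg again: taken
edx=(-23)*20=-460
edx=M[204]=24
edx=24^6=30
edx=M[204]=24
edx=24-19=5
ecx=204+4=208
eax=5-1=4
cmp eax, 2  (cmp 4,2)
jg again: taken
edx=5*20=100
edx=M[208]=25
edx=25^6=31
edx=M[208]=25
edx=25-19=6
ecx=208+4=212
eax=4-1=3
cmp eax, 2  (cmp 3,2)
jg again: taken
edx=6*20=120
edx=M[212]=17
edx=17^6=23
edx=M[212]=17
edx=17-19=-2
ecx=212+4=216
eax=3-1=2
cmp eax, 2  (cmp 2,2)
jg again: not taken
mov [200], edx → M[200]=-2
halt.
Total executed instructions: 41.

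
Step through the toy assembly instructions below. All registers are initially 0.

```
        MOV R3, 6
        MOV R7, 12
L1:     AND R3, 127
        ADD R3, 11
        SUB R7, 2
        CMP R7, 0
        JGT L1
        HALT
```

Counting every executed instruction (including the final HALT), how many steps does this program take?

33

R3=6
R7=12
R3=6&127=6
R3=6+11=17
R7=12-2=10
CMP R7, 0  (cmp 10,0)
JGT L1: taken
R3=17&127=17
R3=17+11=28
R7=10-2=8
CMP R7, 0  (cmp 8,0)
JGT L1: taken
R3=28&127=28
R3=28+11=39
R7=8-2=6
CMP R7, 0  (cmp 6,0)
JGT L1: taken
R3=39&127=39
R3=39+11=50
R7=6-2=4
CMP R7, 0  (cmp 4,0)
JGT L1: taken
R3=50&127=50
R3=50+11=61
R7=4-2=2
CMP R7, 0  (cmp 2,0)
JGT L1: taken
R3=61&127=61
R3=61+11=72
R7=2-2=0
CMP R7, 0  (cmp 0,0)
JGT L1: not taken
halt.
Total executed instructions: 33.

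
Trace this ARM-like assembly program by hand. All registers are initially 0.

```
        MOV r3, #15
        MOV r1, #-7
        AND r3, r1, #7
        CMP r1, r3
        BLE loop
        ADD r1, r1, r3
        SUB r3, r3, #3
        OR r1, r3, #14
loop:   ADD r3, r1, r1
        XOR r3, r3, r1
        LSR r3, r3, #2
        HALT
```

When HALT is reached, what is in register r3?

after MOV r3, #15: r3=15
after MOV r1, #-7: r1=-7
after AND r3, r1, #7: r3=(-7)&7=1
CMP r1, r3  (cmp -7,1)
BLE loop: taken
after ADD r3, r1, r1: r3=(-7)+(-7)=-14
after XOR r3, r3, r1: r3=(-14)^(-7)=11
after LSR r3, r3, #2: r3=11>>2=2
halt.

2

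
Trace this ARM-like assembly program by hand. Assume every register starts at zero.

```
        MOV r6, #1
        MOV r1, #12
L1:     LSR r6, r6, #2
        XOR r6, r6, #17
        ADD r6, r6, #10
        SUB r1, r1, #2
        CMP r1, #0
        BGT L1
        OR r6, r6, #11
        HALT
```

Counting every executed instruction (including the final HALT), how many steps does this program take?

40

r6=1
r1=12
r6=1>>2=0
r6=0^17=17
r6=17+10=27
r1=12-2=10
CMP r1, #0  (cmp 10,0)
BGT L1: taken
r6=27>>2=6
r6=6^17=23
r6=23+10=33
r1=10-2=8
CMP r1, #0  (cmp 8,0)
BGT L1: taken
r6=33>>2=8
r6=8^17=25
r6=25+10=35
r1=8-2=6
CMP r1, #0  (cmp 6,0)
BGT L1: taken
r6=35>>2=8
r6=8^17=25
r6=25+10=35
r1=6-2=4
CMP r1, #0  (cmp 4,0)
BGT L1: taken
r6=35>>2=8
r6=8^17=25
r6=25+10=35
r1=4-2=2
CMP r1, #0  (cmp 2,0)
BGT L1: taken
r6=35>>2=8
r6=8^17=25
r6=25+10=35
r1=2-2=0
CMP r1, #0  (cmp 0,0)
BGT L1: not taken
r6=35|11=43
halt.
Total executed instructions: 40.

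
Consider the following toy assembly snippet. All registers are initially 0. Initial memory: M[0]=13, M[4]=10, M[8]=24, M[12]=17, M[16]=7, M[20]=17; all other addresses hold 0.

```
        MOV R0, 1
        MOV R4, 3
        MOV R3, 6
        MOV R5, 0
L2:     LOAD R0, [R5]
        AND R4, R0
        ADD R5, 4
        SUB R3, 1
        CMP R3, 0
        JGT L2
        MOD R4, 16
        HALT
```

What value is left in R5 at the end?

24

R0=1
R4=3
R3=6
R5=0
R0=M[0]=13
R4=3&13=1
R5=0+4=4
R3=6-1=5
CMP R3, 0  (cmp 5,0)
JGT L2: taken
R0=M[4]=10
R4=1&10=0
R5=4+4=8
R3=5-1=4
CMP R3, 0  (cmp 4,0)
JGT L2: taken
R0=M[8]=24
R4=0&24=0
R5=8+4=12
R3=4-1=3
CMP R3, 0  (cmp 3,0)
JGT L2: taken
R0=M[12]=17
R4=0&17=0
R5=12+4=16
R3=3-1=2
CMP R3, 0  (cmp 2,0)
JGT L2: taken
R0=M[16]=7
R4=0&7=0
R5=16+4=20
R3=2-1=1
CMP R3, 0  (cmp 1,0)
JGT L2: taken
R0=M[20]=17
R4=0&17=0
R5=20+4=24
R3=1-1=0
CMP R3, 0  (cmp 0,0)
JGT L2: not taken
R4=0%16=0
halt.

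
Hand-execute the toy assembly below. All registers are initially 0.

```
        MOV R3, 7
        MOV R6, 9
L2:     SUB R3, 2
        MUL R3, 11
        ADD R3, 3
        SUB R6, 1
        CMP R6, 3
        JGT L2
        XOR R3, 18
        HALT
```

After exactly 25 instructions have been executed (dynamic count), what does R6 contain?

5

R3=7
R6=9
R3=7-2=5
R3=5*11=55
R3=55+3=58
R6=9-1=8
CMP R6, 3  (cmp 8,3)
JGT L2: taken
R3=58-2=56
R3=56*11=616
R3=616+3=619
R6=8-1=7
CMP R6, 3  (cmp 7,3)
JGT L2: taken
R3=619-2=617
R3=617*11=6787
R3=6787+3=6790
R6=7-1=6
CMP R6, 3  (cmp 6,3)
JGT L2: taken
R3=6790-2=6788
R3=6788*11=74668
R3=74668+3=74671
R6=6-1=5
CMP R6, 3  (cmp 5,3)
After step 25: R6 = 5.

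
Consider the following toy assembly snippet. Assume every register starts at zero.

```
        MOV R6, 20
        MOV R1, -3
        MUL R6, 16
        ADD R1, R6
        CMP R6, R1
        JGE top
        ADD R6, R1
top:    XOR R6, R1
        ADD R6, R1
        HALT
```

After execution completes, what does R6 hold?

442

R6=20
R1=-3
R6=20*16=320
R1=(-3)+320=317
CMP R6, R1  (cmp 320,317)
JGE top: taken
R6=320^317=125
R6=125+317=442
halt.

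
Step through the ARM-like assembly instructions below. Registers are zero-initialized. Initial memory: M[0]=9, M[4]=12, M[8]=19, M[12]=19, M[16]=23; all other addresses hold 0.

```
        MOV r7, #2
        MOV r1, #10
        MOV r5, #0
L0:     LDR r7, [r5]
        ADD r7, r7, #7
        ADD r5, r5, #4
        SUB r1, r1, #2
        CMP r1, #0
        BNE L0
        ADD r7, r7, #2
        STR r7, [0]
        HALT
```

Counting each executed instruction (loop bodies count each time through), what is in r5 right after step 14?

after MOV r7, #2: r7=2
after MOV r1, #10: r1=10
after MOV r5, #0: r5=0
after LDR r7, [r5]: r7=M[0]=9
after ADD r7, r7, #7: r7=9+7=16
after ADD r5, r5, #4: r5=0+4=4
after SUB r1, r1, #2: r1=10-2=8
CMP r1, #0  (cmp 8,0)
BNE L0: taken
after LDR r7, [r5]: r7=M[4]=12
after ADD r7, r7, #7: r7=12+7=19
after ADD r5, r5, #4: r5=4+4=8
after SUB r1, r1, #2: r1=8-2=6
CMP r1, #0  (cmp 6,0)
After step 14: r5 = 8.

8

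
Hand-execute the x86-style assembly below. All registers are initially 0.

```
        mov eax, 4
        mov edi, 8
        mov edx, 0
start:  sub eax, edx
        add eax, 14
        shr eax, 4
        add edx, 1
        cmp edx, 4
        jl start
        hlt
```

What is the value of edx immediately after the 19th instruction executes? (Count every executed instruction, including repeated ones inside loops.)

eax=4
edi=8
edx=0
eax=4-0=4
eax=4+14=18
eax=18>>4=1
edx=0+1=1
cmp edx, 4  (cmp 1,4)
jl start: taken
eax=1-1=0
eax=0+14=14
eax=14>>4=0
edx=1+1=2
cmp edx, 4  (cmp 2,4)
jl start: taken
eax=0-2=-2
eax=(-2)+14=12
eax=12>>4=0
edx=2+1=3
After step 19: edx = 3.

3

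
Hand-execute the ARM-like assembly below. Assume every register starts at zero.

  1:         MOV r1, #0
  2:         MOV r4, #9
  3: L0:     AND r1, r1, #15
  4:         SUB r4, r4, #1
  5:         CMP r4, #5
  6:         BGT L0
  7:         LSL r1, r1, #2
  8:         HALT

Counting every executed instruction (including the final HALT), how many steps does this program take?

20

MOV r1, #0 → r1=0
MOV r4, #9 → r4=9
AND r1, r1, #15 → r1=0&15=0
SUB r4, r4, #1 → r4=9-1=8
CMP r4, #5  (cmp 8,5)
BGT L0: taken
AND r1, r1, #15 → r1=0&15=0
SUB r4, r4, #1 → r4=8-1=7
CMP r4, #5  (cmp 7,5)
BGT L0: taken
AND r1, r1, #15 → r1=0&15=0
SUB r4, r4, #1 → r4=7-1=6
CMP r4, #5  (cmp 6,5)
BGT L0: taken
AND r1, r1, #15 → r1=0&15=0
SUB r4, r4, #1 → r4=6-1=5
CMP r4, #5  (cmp 5,5)
BGT L0: not taken
LSL r1, r1, #2 → r1=0<<2=0
halt.
Total executed instructions: 20.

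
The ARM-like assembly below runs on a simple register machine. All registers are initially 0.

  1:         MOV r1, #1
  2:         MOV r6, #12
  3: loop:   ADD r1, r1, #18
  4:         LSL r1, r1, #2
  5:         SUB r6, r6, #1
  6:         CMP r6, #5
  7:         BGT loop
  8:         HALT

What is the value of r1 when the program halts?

409576

MOV r1, #1 → r1=1
MOV r6, #12 → r6=12
ADD r1, r1, #18 → r1=1+18=19
LSL r1, r1, #2 → r1=19<<2=76
SUB r6, r6, #1 → r6=12-1=11
CMP r6, #5  (cmp 11,5)
BGT loop: taken
ADD r1, r1, #18 → r1=76+18=94
LSL r1, r1, #2 → r1=94<<2=376
SUB r6, r6, #1 → r6=11-1=10
CMP r6, #5  (cmp 10,5)
BGT loop: taken
ADD r1, r1, #18 → r1=376+18=394
LSL r1, r1, #2 → r1=394<<2=1576
SUB r6, r6, #1 → r6=10-1=9
CMP r6, #5  (cmp 9,5)
BGT loop: taken
ADD r1, r1, #18 → r1=1576+18=1594
LSL r1, r1, #2 → r1=1594<<2=6376
SUB r6, r6, #1 → r6=9-1=8
CMP r6, #5  (cmp 8,5)
BGT loop: taken
ADD r1, r1, #18 → r1=6376+18=6394
LSL r1, r1, #2 → r1=6394<<2=25576
SUB r6, r6, #1 → r6=8-1=7
CMP r6, #5  (cmp 7,5)
BGT loop: taken
ADD r1, r1, #18 → r1=25576+18=25594
LSL r1, r1, #2 → r1=25594<<2=102376
SUB r6, r6, #1 → r6=7-1=6
CMP r6, #5  (cmp 6,5)
BGT loop: taken
ADD r1, r1, #18 → r1=102376+18=102394
LSL r1, r1, #2 → r1=102394<<2=409576
SUB r6, r6, #1 → r6=6-1=5
CMP r6, #5  (cmp 5,5)
BGT loop: not taken
halt.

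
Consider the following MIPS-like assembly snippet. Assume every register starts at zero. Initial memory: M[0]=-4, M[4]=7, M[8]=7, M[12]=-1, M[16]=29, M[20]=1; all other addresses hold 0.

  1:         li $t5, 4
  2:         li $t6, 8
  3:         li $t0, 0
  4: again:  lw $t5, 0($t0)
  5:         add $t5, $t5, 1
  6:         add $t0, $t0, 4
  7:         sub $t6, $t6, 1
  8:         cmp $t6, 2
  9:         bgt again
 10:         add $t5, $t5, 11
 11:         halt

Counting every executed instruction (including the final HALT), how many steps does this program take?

$t5=4
$t6=8
$t0=0
$t5=M[0]=-4
$t5=(-4)+1=-3
$t0=0+4=4
$t6=8-1=7
cmp $t6, 2  (cmp 7,2)
bgt again: taken
$t5=M[4]=7
$t5=7+1=8
$t0=4+4=8
$t6=7-1=6
cmp $t6, 2  (cmp 6,2)
bgt again: taken
$t5=M[8]=7
$t5=7+1=8
$t0=8+4=12
$t6=6-1=5
cmp $t6, 2  (cmp 5,2)
bgt again: taken
$t5=M[12]=-1
$t5=(-1)+1=0
$t0=12+4=16
$t6=5-1=4
cmp $t6, 2  (cmp 4,2)
bgt again: taken
$t5=M[16]=29
$t5=29+1=30
$t0=16+4=20
$t6=4-1=3
cmp $t6, 2  (cmp 3,2)
bgt again: taken
$t5=M[20]=1
$t5=1+1=2
$t0=20+4=24
$t6=3-1=2
cmp $t6, 2  (cmp 2,2)
bgt again: not taken
$t5=2+11=13
halt.
Total executed instructions: 41.

41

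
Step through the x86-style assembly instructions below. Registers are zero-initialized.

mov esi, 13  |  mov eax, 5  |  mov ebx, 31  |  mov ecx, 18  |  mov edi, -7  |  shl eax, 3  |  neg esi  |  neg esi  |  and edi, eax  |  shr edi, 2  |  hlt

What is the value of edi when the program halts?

10

after mov esi, 13: esi=13
after mov eax, 5: eax=5
after mov ebx, 31: ebx=31
after mov ecx, 18: ecx=18
after mov edi, -7: edi=-7
after shl eax, 3: eax=5<<3=40
after neg esi: esi=-(13)=-13
after neg esi: esi=-(-13)=13
after and edi, eax: edi=(-7)&40=40
after shr edi, 2: edi=40>>2=10
halt.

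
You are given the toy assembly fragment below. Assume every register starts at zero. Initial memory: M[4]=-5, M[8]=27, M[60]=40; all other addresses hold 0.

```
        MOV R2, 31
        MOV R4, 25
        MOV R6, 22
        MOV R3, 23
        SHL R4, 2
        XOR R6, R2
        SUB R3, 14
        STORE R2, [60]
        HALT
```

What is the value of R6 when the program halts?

after MOV R2, 31: R2=31
after MOV R4, 25: R4=25
after MOV R6, 22: R6=22
after MOV R3, 23: R3=23
after SHL R4, 2: R4=25<<2=100
after XOR R6, R2: R6=22^31=9
after SUB R3, 14: R3=23-14=9
STORE R2, [60] → M[60]=31
halt.

9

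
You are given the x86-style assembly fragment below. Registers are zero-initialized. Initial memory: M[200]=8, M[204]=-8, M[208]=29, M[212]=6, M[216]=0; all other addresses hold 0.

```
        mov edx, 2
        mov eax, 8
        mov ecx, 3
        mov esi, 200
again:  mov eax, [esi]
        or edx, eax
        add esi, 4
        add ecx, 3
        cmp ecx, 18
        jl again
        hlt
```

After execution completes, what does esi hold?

edx=2
eax=8
ecx=3
esi=200
eax=M[200]=8
edx=2|8=10
esi=200+4=204
ecx=3+3=6
cmp ecx, 18  (cmp 6,18)
jl again: taken
eax=M[204]=-8
edx=10|(-8)=-6
esi=204+4=208
ecx=6+3=9
cmp ecx, 18  (cmp 9,18)
jl again: taken
eax=M[208]=29
edx=(-6)|29=-1
esi=208+4=212
ecx=9+3=12
cmp ecx, 18  (cmp 12,18)
jl again: taken
eax=M[212]=6
edx=(-1)|6=-1
esi=212+4=216
ecx=12+3=15
cmp ecx, 18  (cmp 15,18)
jl again: taken
eax=M[216]=0
edx=(-1)|0=-1
esi=216+4=220
ecx=15+3=18
cmp ecx, 18  (cmp 18,18)
jl again: not taken
halt.

220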